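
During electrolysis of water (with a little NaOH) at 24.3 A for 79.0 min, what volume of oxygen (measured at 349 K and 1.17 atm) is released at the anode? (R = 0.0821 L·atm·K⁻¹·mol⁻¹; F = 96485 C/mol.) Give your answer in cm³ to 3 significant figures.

Charge passed = 24.3 × 4740 = 1.152×10^5 C
Moles of electrons = 1.152×10^5 / 96485 = 1.194 mol
2H₂O → O₂ + 4H⁺ + 4e⁻, so n(O₂) = 1.194 / 4 = 0.2985 mol
V = nRT/P = 0.2985 × 0.0821 × 349 / 1.17 = 7.310 L
= 7310 cm³

7310 cm³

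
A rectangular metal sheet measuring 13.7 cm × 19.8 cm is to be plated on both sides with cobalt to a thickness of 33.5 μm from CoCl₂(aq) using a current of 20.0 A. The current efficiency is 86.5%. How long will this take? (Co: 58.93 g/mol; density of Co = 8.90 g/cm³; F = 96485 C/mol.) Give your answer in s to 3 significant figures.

Plated area = 2 × 13.7 × 19.8 = 542.5 cm²
Volume = 542.5 × 33.5×10⁻⁴ cm = 1.817 cm³
m(Co) = 1.817 × 8.90 = 16.17 g
n(Co) = 16.17 / 58.93 = 0.2744 mol; n(e⁻) = 2 × 0.2744 = 0.5488 mol
Q = 0.5488 × 96485 / 0.865 = 61210 C
t = 61210 / 20.0 = 3061 s

3060 s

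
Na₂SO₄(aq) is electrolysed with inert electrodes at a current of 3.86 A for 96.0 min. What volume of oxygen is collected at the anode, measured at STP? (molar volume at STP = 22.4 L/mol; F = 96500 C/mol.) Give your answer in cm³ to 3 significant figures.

Q = It = 3.86 × 5760 = 22230 C
n(e⁻) = 22230 / 96500 = 0.2304 mol
2H₂O → O₂ + 4H⁺ + 4e⁻, so n(O₂) = 0.2304 / 4 = 0.05760 mol
V = 0.05760 × 22.4 = 1.290 L
= 1290 cm³

1290 cm³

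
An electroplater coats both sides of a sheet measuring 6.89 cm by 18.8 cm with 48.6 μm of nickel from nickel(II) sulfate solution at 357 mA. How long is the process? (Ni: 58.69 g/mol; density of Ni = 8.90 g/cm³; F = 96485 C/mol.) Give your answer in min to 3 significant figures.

1720 min

Plated area = 2 × 6.89 × 18.8 = 259.1 cm²
Volume = 259.1 × 48.6×10⁻⁴ cm = 1.259 cm³
m(Ni) = 1.259 × 8.90 = 11.21 g
n(Ni) = 11.21 / 58.69 = 0.1910 mol; n(e⁻) = 2 × 0.1910 = 0.3820 mol
Q = 0.3820 × 96485 = 36860 C
t = 36860 / 0.357 = 1.032×10^5 s = 1720 min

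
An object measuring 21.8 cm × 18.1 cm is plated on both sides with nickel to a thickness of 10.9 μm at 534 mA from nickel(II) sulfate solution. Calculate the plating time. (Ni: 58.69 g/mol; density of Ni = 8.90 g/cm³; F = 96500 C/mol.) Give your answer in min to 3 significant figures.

786 min

Plated area = 2 × 21.8 × 18.1 = 789.2 cm²
Volume = 789.2 × 10.9×10⁻⁴ cm = 0.8602 cm³
m(Ni) = 0.8602 × 8.90 = 7.656 g
n(Ni) = 7.656 / 58.69 = 0.1304 mol; n(e⁻) = 2 × 0.1304 = 0.2608 mol
Q = 0.2608 × 96500 = 25170 C
t = 25170 / 0.534 = 47130 s = 786 min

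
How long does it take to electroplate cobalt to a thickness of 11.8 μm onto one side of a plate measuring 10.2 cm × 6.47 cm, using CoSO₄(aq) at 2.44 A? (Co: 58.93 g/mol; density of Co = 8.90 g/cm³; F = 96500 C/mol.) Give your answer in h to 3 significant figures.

0.258 h

Plated area = 10.2 × 6.47 = 65.99 cm²
Volume = 65.99 × 11.8×10⁻⁴ cm = 0.07787 cm³
m(Co) = 0.07787 × 8.90 = 0.6930 g
n(Co) = 0.6930 / 58.93 = 0.01176 mol; n(e⁻) = 2 × 0.01176 = 0.02352 mol
Q = 0.02352 × 96500 = 2270 C
t = 2270 / 2.44 = 930.3 s = 0.258 h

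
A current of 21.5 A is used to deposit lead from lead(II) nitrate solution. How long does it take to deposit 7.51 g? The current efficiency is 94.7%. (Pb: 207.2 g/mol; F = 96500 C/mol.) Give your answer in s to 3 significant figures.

n(Pb) = 7.51 / 207.2 = 0.03625 mol
Pb²⁺ + 2e⁻ → Pb, so n(e⁻) = 2 × 0.03625 = 0.07250 mol
Q = 0.07250 × 96500 / 0.947 = 7388 C
t = Q / I = 7388 / 21.5 = 343.6 s

344 s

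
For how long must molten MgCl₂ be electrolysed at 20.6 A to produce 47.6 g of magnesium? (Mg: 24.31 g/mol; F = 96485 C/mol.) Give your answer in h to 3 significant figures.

5.09 h

n(Mg) = 47.6 / 24.31 = 1.958 mol
Mg²⁺ + 2e⁻ → Mg, so n(e⁻) = 2 × 1.958 = 3.916 mol
Q = 3.916 × 96485 = 3.778×10^5 C
t = Q / I = 3.778×10^5 / 20.6 = 18340 s = 5.09 h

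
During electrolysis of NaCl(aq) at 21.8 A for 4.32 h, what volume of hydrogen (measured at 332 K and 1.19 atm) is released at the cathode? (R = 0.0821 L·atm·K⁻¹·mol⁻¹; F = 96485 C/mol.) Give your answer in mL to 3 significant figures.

40200 mL

Charge passed = 21.8 × 15552 = 3.390×10^5 C
Moles of electrons = 3.390×10^5 / 96485 = 3.513 mol
2H⁺ + 2e⁻ → H₂, so n(H₂) = 3.513 / 2 = 1.757 mol
V = nRT/P = 1.757 × 0.0821 × 332 / 1.19 = 40.24 L
= 40200 mL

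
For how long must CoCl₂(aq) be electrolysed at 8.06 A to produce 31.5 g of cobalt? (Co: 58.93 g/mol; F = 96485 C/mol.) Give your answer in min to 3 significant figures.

213 min

n(Co) = 31.5 / 58.93 = 0.5345 mol
Co²⁺ + 2e⁻ → Co, so n(e⁻) = 2 × 0.5345 = 1.069 mol
Q = 1.069 × 96485 = 1.031×10^5 C
t = Q / I = 1.031×10^5 / 8.06 = 12790 s = 213 min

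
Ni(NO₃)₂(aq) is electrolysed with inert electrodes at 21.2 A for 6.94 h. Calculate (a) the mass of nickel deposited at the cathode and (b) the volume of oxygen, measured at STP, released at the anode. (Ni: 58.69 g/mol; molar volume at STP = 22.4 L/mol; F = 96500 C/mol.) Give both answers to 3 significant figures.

Q = 21.2 × 24984 = 5.297×10^5 C; n(e⁻) = 5.297×10^5 / 96500 = 5.489 mol
Cathode: Ni²⁺ + 2e⁻ → Ni → n(Ni) = 5.489/2 = 2.745 mol → 161 g
Anode: 2H₂O → O₂ + 4H⁺ + 4e⁻ → n(O₂) = 5.489/4 = 1.372 mol → 30.7 L

161 g Ni; 30.7 L O₂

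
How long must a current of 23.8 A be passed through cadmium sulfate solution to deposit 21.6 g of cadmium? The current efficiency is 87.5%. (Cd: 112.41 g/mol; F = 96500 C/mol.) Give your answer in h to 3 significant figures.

0.495 h

n(Cd) = 21.6 / 112.41 = 0.1922 mol
Cd²⁺ + 2e⁻ → Cd, so n(e⁻) = 2 × 0.1922 = 0.3844 mol
Q = 0.3844 × 96500 / 0.875 = 42390 C
t = Q / I = 42390 / 23.8 = 1781 s = 0.495 h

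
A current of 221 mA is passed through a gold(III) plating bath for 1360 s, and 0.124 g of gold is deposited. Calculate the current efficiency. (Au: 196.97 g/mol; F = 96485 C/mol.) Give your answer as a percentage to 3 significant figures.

60.6%

Q = 0.221 × 1360 = 300.6 C
n(e⁻) = 300.6 / 96485 = 0.003116 mol
Au³⁺ + 3e⁻ → Au, so theoretical n(Au) = 0.001039 mol → 0.2047 g
Efficiency = 0.124 / 0.2047 = 0.6058 = 60.6%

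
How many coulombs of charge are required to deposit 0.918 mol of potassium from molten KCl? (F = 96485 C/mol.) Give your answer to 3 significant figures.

K⁺ + e⁻ → K, so n(e⁻) = 1 × 0.918 = 0.9180 mol
Q = 0.9180 × 96485 = 88570 C

88600 C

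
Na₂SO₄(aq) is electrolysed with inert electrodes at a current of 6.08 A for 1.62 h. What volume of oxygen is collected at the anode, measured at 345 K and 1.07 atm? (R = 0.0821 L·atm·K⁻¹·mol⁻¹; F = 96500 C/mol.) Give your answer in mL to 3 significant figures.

Q = 6.08 A × 5832 s = 35460 C
Moles of electrons = 35460 / 96500 = 0.3675 mol
2H₂O → O₂ + 4H⁺ + 4e⁻, so n(O₂) = 0.3675 / 4 = 0.09188 mol
V = nRT/P = 0.09188 × 0.0821 × 345 / 1.07 = 2.432 L
= 2430 mL

2430 mL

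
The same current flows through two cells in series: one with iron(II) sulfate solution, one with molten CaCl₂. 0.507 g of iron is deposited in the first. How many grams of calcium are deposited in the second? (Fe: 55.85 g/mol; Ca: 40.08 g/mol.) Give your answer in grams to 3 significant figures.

0.364 g

n(Fe) = 0.507 / 55.85 = 0.009078 mol
Fe²⁺ + 2e⁻ → Fe, so n(e⁻) = 2 × 0.009078 = 0.01816 mol
The cells are in series, so the same charge (and hence the same n(e⁻) = 0.01816 mol) passes through both.
Ca²⁺ + 2e⁻ → Ca, so n(Ca) = 0.01816 / 2 = 0.009080 mol
m(Ca) = 0.009080 × 40.08 = 0.364 g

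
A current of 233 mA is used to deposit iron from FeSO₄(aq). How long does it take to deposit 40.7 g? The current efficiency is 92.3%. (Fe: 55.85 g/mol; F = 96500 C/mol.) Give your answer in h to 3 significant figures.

n(Fe) = 40.7 / 55.85 = 0.7287 mol
Fe²⁺ + 2e⁻ → Fe, so n(e⁻) = 2 × 0.7287 = 1.457 mol
Q = 1.457 × 96500 / 0.923 = 1.523×10^5 C
t = Q / I = 1.523×10^5 / 0.233 = 6.536×10^5 s = 182 h

182 h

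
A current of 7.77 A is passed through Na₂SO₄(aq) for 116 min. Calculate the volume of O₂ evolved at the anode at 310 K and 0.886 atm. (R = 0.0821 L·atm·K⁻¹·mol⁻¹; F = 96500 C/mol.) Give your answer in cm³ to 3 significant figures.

Charge passed = 7.77 × 6960 = 54080 C
n(e⁻) = 54080 / 96500 = 0.5604 mol
2H₂O → O₂ + 4H⁺ + 4e⁻, so n(O₂) = 0.5604 / 4 = 0.1401 mol
V = nRT/P = 0.1401 × 0.0821 × 310 / 0.886 = 4.024 L
= 4020 cm³

4020 cm³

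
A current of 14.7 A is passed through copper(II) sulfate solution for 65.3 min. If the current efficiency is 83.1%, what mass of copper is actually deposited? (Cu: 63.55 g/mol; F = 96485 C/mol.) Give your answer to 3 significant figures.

15.8 g

Q = 14.7 × 3918 = 57590 C
n(e⁻) = 57590 / 96485 = 0.5969 mol
Cu²⁺ + 2e⁻ → Cu, so theoretical m(Cu) = 0.2985 × 63.55 = 18.97 g
Actual mass = 83.1% × 18.97 = 15.8 g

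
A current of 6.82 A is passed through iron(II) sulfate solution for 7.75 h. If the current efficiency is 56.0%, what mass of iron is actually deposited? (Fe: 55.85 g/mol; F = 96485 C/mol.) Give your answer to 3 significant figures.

Q = 6.82 × 27900 = 1.903×10^5 C
n(e⁻) = 1.903×10^5 / 96485 = 1.972 mol
Fe²⁺ + 2e⁻ → Fe, so theoretical m(Fe) = 0.9860 × 55.85 = 55.07 g
Actual mass = 56.0% × 55.07 = 30.8 g

30.8 g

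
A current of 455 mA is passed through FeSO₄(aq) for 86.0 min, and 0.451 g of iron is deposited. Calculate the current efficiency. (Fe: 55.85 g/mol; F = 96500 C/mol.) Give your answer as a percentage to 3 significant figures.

66.4%

Q = 0.455 × 5160 = 2348 C
n(e⁻) = 2348 / 96500 = 0.02433 mol
Fe²⁺ + 2e⁻ → Fe, so theoretical n(Fe) = 0.01217 mol → 0.6797 g
Efficiency = 0.451 / 0.6797 = 0.6635 = 66.4%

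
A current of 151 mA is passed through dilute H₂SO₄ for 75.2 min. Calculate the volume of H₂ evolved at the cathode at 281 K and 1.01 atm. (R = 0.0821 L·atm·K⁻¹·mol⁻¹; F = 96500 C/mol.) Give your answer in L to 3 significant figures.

Q = 0.151 A × 4512 s = 681.3 C
Moles of electrons = 681.3 / 96500 = 0.007060 mol
2H⁺ + 2e⁻ → H₂, so n(H₂) = 0.007060 / 2 = 0.003530 mol
V = nRT/P = 0.003530 × 0.0821 × 281 / 1.01 = 0.08063 L

0.0806 L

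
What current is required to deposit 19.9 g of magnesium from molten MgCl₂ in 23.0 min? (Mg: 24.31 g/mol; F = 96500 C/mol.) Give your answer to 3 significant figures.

n(Mg) = 19.9 / 24.31 = 0.8186 mol
Mg²⁺ + 2e⁻ → Mg, so n(e⁻) = 2 × 0.8186 = 1.637 mol
Q = 1.637 × 96500 = 1.580×10^5 C
I = Q / t = 1.580×10^5 / 1380 s = 114 A

114 A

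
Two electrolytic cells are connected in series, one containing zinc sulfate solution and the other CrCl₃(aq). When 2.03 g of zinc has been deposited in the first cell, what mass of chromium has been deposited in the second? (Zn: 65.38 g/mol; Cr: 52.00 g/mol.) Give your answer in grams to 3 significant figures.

n(Zn) = 2.03 / 65.38 = 0.03105 mol
Zn²⁺ + 2e⁻ → Zn, so n(e⁻) = 2 × 0.03105 = 0.06210 mol
In series, the same 0.06210 mol of electrons flows through the second cell.
Cr³⁺ + 3e⁻ → Cr, so n(Cr) = 0.06210 / 3 = 0.02070 mol
m(Cr) = 0.02070 × 52.00 = 1.08 g

1.08 g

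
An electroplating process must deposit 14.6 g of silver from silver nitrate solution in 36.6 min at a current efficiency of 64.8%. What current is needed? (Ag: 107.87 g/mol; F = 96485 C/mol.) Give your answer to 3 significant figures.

n(Ag) = 14.6 / 107.87 = 0.1353 mol
Ag⁺ + e⁻ → Ag, so n(e⁻) = 0.1353 mol
Q = 0.1353 × 96485 / 0.648 = 20150 C
I = Q / t = 20150 / 2196 s = 9.18 A

9.18 A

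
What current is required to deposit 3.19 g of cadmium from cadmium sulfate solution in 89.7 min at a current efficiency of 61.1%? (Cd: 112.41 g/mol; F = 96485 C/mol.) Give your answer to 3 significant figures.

1.67 A

n(Cd) = 3.19 / 112.41 = 0.02838 mol
Cd²⁺ + 2e⁻ → Cd, so n(e⁻) = 2 × 0.02838 = 0.05676 mol
Q = 0.05676 × 96485 / 0.611 = 8963 C
I = Q / t = 8963 / 5382 s = 1.67 A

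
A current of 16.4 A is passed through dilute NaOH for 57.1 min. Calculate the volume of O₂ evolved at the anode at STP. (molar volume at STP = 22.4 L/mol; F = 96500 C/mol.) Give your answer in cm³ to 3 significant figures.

3260 cm³

Q = It = 16.4 × 3426 = 56190 C
Moles of electrons = 56190 / 96500 = 0.5823 mol
2H₂O → O₂ + 4H⁺ + 4e⁻, so n(O₂) = 0.5823 / 4 = 0.1456 mol
V = 0.1456 × 22.4 = 3.261 L
= 3260 cm³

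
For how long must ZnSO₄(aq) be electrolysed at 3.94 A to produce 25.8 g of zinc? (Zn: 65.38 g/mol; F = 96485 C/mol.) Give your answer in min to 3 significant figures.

322 min

n(Zn) = 25.8 / 65.38 = 0.3946 mol
Zn²⁺ + 2e⁻ → Zn, so n(e⁻) = 2 × 0.3946 = 0.7892 mol
Q = 0.7892 × 96485 = 76150 C
t = Q / I = 76150 / 3.94 = 19330 s = 322 min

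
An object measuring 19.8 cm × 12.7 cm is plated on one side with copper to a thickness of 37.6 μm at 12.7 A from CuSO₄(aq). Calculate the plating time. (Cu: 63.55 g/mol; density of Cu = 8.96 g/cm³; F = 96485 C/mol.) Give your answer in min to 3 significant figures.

33.8 min

Plated area = 19.8 × 12.7 = 251.5 cm²
Volume = 251.5 × 37.6×10⁻⁴ cm = 0.9456 cm³
m(Cu) = 0.9456 × 8.96 = 8.473 g
n(Cu) = 8.473 / 63.55 = 0.1333 mol; n(e⁻) = 2 × 0.1333 = 0.2666 mol
Q = 0.2666 × 96485 = 25720 C
t = 25720 / 12.7 = 2025 s = 33.8 min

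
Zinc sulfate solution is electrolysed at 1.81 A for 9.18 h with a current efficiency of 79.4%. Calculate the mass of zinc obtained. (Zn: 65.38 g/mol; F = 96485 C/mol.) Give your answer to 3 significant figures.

16.1 g

Q = 1.81 × 33048 = 59820 C
n(e⁻) = 59820 / 96485 = 0.6200 mol
Zn²⁺ + 2e⁻ → Zn, so theoretical m(Zn) = 0.3100 × 65.38 = 20.27 g
Actual mass = 79.4% × 20.27 = 16.1 g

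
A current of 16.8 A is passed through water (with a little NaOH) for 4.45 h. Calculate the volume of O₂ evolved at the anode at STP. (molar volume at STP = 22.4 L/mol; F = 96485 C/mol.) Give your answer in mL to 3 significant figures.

Charge passed = 16.8 × 16020 = 2.691×10^5 C
n(e⁻) = Q/F = 2.691×10^5/96485 = 2.789 mol
2H₂O → O₂ + 4H⁺ + 4e⁻, so n(O₂) = 2.789 / 4 = 0.6973 mol
V = 0.6973 × 22.4 = 15.62 L
= 15600 mL

15600 mL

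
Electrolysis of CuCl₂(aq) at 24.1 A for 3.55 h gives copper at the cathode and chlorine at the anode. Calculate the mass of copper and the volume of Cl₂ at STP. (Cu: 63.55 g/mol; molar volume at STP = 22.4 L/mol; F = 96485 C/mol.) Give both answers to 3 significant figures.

101 g Cu; 35.8 L Cl₂

Q = 24.1 × 12780 = 3.080×10^5 C; n(e⁻) = 3.080×10^5 / 96485 = 3.192 mol
Cathode: Cu²⁺ + 2e⁻ → Cu → n(Cu) = 3.192/2 = 1.596 mol → 101 g
Anode: 2Cl⁻ → Cl₂ + 2e⁻ → n(Cl₂) = 3.192/2 = 1.596 mol → 35.8 L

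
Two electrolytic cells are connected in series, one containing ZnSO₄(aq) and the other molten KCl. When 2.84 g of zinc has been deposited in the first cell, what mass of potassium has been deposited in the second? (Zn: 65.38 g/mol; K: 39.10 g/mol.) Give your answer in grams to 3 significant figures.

3.40 g

n(Zn) = 2.84 / 65.38 = 0.04344 mol
Zn²⁺ + 2e⁻ → Zn, so n(e⁻) = 2 × 0.04344 = 0.08688 mol
Since the cells are in series, n(e⁻) in the K cell is also 0.08688 mol.
K⁺ + e⁻ → K, so n(K) = 0.08688 mol
m(K) = 0.08688 × 39.10 = 3.40 g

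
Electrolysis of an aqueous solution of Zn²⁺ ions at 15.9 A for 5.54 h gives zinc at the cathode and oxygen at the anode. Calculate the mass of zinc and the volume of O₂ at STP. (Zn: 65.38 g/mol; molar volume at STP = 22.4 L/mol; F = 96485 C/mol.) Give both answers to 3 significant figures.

Q = 15.9 × 19944 = 3.171×10^5 C; n(e⁻) = 3.171×10^5 / 96485 = 3.287 mol
Cathode: Zn²⁺ + 2e⁻ → Zn → n(Zn) = 3.287/2 = 1.644 mol → 107 g
Anode: 2H₂O → O₂ + 4H⁺ + 4e⁻ → n(O₂) = 3.287/4 = 0.8218 mol → 18.4 L

107 g Zn; 18.4 L O₂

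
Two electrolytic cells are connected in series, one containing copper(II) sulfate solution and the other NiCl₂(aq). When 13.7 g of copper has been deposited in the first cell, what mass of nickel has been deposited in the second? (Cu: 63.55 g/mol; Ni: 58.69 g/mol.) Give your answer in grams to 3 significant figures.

12.7 g

n(Cu) = 13.7 / 63.55 = 0.2156 mol
Cu²⁺ + 2e⁻ → Cu, so n(e⁻) = 2 × 0.2156 = 0.4312 mol
In series, the same 0.4312 mol of electrons flows through the second cell.
Ni²⁺ + 2e⁻ → Ni, so n(Ni) = 0.4312 / 2 = 0.2156 mol
m(Ni) = 0.2156 × 58.69 = 12.7 g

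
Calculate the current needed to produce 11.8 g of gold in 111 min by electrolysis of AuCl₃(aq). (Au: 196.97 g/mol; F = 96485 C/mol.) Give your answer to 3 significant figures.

n(Au) = 11.8 / 196.97 = 0.05991 mol
Au³⁺ + 3e⁻ → Au, so n(e⁻) = 3 × 0.05991 = 0.1797 mol
Q = 0.1797 × 96485 = 17340 C
I = Q / t = 17340 / 6660 s = 2.60 A

2.60 A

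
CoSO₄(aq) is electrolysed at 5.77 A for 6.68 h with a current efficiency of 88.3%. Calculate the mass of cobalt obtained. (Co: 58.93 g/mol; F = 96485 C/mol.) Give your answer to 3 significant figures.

37.4 g

Q = 5.77 × 24048 = 1.388×10^5 C
n(e⁻) = 1.388×10^5 / 96485 = 1.439 mol
Co²⁺ + 2e⁻ → Co, so theoretical m(Co) = 0.7195 × 58.93 = 42.40 g
Actual mass = 88.3% × 42.40 = 37.4 g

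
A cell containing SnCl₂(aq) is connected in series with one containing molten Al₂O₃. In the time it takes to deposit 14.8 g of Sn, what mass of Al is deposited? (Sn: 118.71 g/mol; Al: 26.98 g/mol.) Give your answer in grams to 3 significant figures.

n(Sn) = 14.8 / 118.71 = 0.1247 mol
Sn²⁺ + 2e⁻ → Sn, so n(e⁻) = 2 × 0.1247 = 0.2494 mol
Same current for the same time ⇒ same n(e⁻) = 0.2494 mol in both cells.
Al³⁺ + 3e⁻ → Al, so n(Al) = 0.2494 / 3 = 0.08313 mol
m(Al) = 0.08313 × 26.98 = 2.24 g

2.24 g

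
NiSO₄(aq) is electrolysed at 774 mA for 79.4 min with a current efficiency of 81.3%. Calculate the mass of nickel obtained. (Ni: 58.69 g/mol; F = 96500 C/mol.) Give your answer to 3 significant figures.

0.912 g

Q = 0.774 × 4764 = 3687 C
n(e⁻) = 3687 / 96500 = 0.03821 mol
Ni²⁺ + 2e⁻ → Ni, so theoretical m(Ni) = 0.01911 × 58.69 = 1.122 g
Actual mass = 81.3% × 1.122 = 0.912 g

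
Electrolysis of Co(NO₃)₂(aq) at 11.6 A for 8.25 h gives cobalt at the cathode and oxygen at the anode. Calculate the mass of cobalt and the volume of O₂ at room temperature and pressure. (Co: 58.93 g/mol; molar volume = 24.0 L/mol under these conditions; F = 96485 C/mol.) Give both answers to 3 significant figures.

Q = 11.6 × 29700 = 3.445×10^5 C; n(e⁻) = 3.445×10^5 / 96485 = 3.571 mol
Cathode: Co²⁺ + 2e⁻ → Co → n(Co) = 3.571/2 = 1.786 mol → 105 g
Anode: 2H₂O → O₂ + 4H⁺ + 4e⁻ → n(O₂) = 3.571/4 = 0.8928 mol → 21.4 L

105 g Co; 21.4 L O₂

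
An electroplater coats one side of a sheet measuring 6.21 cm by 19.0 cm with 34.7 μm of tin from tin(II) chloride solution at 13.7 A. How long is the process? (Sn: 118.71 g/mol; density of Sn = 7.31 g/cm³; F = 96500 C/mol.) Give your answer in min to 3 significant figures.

5.92 min

Plated area = 6.21 × 19.0 = 118.0 cm²
Volume = 118.0 × 34.7×10⁻⁴ cm = 0.4095 cm³
m(Sn) = 0.4095 × 7.31 = 2.993 g
n(Sn) = 2.993 / 118.71 = 0.02521 mol; n(e⁻) = 2 × 0.02521 = 0.05042 mol
Q = 0.05042 × 96500 = 4866 C
t = 4866 / 13.7 = 355.2 s = 5.92 min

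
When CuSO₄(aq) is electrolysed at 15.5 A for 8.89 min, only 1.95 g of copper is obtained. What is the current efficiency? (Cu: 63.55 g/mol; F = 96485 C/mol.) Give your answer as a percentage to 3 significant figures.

71.6%

Q = 15.5 × 533.4 = 8268 C
n(e⁻) = 8268 / 96485 = 0.08569 mol
Cu²⁺ + 2e⁻ → Cu, so theoretical n(Cu) = 0.04285 mol → 2.723 g
Efficiency = 1.95 / 2.723 = 0.7161 = 71.6%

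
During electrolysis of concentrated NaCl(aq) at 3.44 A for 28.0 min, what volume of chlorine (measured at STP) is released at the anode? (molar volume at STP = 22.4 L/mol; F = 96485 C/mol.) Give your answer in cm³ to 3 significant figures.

Q = It = 3.44 × 1680 = 5779 C
n(e⁻) = Q/F = 5779/96485 = 0.05990 mol
2Cl⁻ → Cl₂ + 2e⁻, so n(Cl₂) = 0.05990 / 2 = 0.02995 mol
V = 0.02995 × 22.4 = 0.6709 L
= 671 cm³

671 cm³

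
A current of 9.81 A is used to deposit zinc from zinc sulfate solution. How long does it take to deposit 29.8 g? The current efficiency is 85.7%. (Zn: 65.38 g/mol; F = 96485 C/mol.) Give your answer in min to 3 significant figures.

n(Zn) = 29.8 / 65.38 = 0.4558 mol
Zn²⁺ + 2e⁻ → Zn, so n(e⁻) = 2 × 0.4558 = 0.9116 mol
Q = 0.9116 × 96485 / 0.857 = 1.026×10^5 C
t = Q / I = 1.026×10^5 / 9.81 = 10460 s = 174 min

174 min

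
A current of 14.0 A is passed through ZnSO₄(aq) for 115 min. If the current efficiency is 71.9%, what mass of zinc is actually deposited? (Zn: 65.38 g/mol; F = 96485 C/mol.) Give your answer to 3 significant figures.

Q = 14.0 × 6900 = 96600 C
n(e⁻) = 96600 / 96485 = 1.001 mol
Zn²⁺ + 2e⁻ → Zn, so theoretical m(Zn) = 0.5005 × 65.38 = 32.72 g
Actual mass = 71.9% × 32.72 = 23.5 g

23.5 g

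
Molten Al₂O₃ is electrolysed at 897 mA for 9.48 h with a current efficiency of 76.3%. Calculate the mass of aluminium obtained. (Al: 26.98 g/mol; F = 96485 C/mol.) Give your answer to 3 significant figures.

2.18 g

Q = 0.897 × 34128 = 30610 C
n(e⁻) = 30610 / 96485 = 0.3173 mol
Al³⁺ + 3e⁻ → Al, so theoretical m(Al) = 0.1058 × 26.98 = 2.854 g
Actual mass = 76.3% × 2.854 = 2.18 g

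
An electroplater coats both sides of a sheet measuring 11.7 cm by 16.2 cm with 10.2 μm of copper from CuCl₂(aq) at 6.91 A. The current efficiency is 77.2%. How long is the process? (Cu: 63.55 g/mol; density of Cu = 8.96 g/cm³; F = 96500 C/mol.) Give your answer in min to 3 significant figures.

Plated area = 2 × 11.7 × 16.2 = 379.1 cm²
Volume = 379.1 × 10.2×10⁻⁴ cm = 0.3867 cm³
m(Cu) = 0.3867 × 8.96 = 3.465 g
n(Cu) = 3.465 / 63.55 = 0.05452 mol; n(e⁻) = 2 × 0.05452 = 0.1090 mol
Q = 0.1090 × 96500 / 0.772 = 13630 C
t = 13630 / 6.91 = 1973 s = 32.9 min

32.9 min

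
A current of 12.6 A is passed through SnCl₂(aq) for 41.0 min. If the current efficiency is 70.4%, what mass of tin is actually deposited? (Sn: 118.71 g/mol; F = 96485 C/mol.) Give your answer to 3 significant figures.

13.4 g

Q = 12.6 × 2460 = 31000 C
n(e⁻) = 31000 / 96485 = 0.3213 mol
Sn²⁺ + 2e⁻ → Sn, so theoretical m(Sn) = 0.1607 × 118.71 = 19.08 g
Actual mass = 70.4% × 19.08 = 13.4 g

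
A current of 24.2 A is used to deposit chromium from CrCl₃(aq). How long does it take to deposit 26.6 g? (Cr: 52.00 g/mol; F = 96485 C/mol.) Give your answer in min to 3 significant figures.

n(Cr) = 26.6 / 52.00 = 0.5115 mol
Cr³⁺ + 3e⁻ → Cr, so n(e⁻) = 3 × 0.5115 = 1.535 mol
Q = 1.535 × 96485 = 1.481×10^5 C
t = Q / I = 1.481×10^5 / 24.2 = 6120 s = 102 min

102 min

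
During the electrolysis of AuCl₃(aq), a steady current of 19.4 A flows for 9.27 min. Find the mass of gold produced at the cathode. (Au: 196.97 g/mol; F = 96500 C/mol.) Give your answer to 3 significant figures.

Q = It = 19.4 × 556.2 = 10790 C
Moles of electrons = 10790 / 96500 = 0.1118 mol
Au³⁺ + 3e⁻ → Au, so n(Au) = 0.1118 / 3 = 0.03727 mol
m = 0.03727 × 196.97 = 7.34 g

7.34 g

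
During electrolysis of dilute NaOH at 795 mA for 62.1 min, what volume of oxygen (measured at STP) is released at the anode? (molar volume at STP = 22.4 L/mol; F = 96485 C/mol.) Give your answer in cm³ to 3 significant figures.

172 cm³

Charge passed = 0.795 × 3726 = 2962 C
n(e⁻) = Q/F = 2962/96485 = 0.03070 mol
2H₂O → O₂ + 4H⁺ + 4e⁻, so n(O₂) = 0.03070 / 4 = 0.007675 mol
V = 0.007675 × 22.4 = 0.1719 L
= 172 cm³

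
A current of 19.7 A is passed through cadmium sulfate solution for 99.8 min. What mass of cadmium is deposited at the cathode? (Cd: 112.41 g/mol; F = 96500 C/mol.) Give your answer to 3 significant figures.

Q = 19.7 A × 5988 s = 1.180×10^5 C
Moles of electrons = 1.180×10^5 / 96500 = 1.223 mol
Cd²⁺ + 2e⁻ → Cd, so n(Cd) = 1.223 / 2 = 0.6115 mol
m = 0.6115 × 112.41 = 68.7 g

68.7 g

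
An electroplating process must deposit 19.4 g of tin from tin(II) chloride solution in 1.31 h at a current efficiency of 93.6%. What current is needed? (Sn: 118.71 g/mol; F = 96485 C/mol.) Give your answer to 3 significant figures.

7.14 A

n(Sn) = 19.4 / 118.71 = 0.1634 mol
Sn²⁺ + 2e⁻ → Sn, so n(e⁻) = 2 × 0.1634 = 0.3268 mol
Q = 0.3268 × 96485 / 0.936 = 33690 C
I = Q / t = 33690 / 4716 s = 7.14 A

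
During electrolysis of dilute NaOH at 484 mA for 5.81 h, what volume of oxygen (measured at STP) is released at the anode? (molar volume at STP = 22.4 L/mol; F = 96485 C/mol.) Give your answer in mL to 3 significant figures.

Q = 0.484 A × 20916 s = 10120 C
Moles of electrons = 10120 / 96485 = 0.1049 mol
2H₂O → O₂ + 4H⁺ + 4e⁻, so n(O₂) = 0.1049 / 4 = 0.02623 mol
V = 0.02623 × 22.4 = 0.5876 L
= 588 mL

588 mL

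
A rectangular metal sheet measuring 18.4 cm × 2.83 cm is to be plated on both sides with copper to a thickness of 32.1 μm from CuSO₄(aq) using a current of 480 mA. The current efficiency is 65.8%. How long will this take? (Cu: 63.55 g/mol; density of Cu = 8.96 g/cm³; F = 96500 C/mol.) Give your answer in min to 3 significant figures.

Plated area = 2 × 18.4 × 2.83 = 104.1 cm²
Volume = 104.1 × 32.1×10⁻⁴ cm = 0.3342 cm³
m(Cu) = 0.3342 × 8.96 = 2.994 g
n(Cu) = 2.994 / 63.55 = 0.04711 mol; n(e⁻) = 2 × 0.04711 = 0.09422 mol
Q = 0.09422 × 96500 / 0.658 = 13820 C
t = 13820 / 0.480 = 28790 s = 480 min

480 min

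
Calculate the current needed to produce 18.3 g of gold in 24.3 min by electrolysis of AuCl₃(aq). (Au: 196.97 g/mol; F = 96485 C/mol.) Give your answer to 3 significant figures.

n(Au) = 18.3 / 196.97 = 0.09291 mol
Au³⁺ + 3e⁻ → Au, so n(e⁻) = 3 × 0.09291 = 0.2787 mol
Q = 0.2787 × 96485 = 26890 C
I = Q / t = 26890 / 1458 s = 18.4 A

18.4 A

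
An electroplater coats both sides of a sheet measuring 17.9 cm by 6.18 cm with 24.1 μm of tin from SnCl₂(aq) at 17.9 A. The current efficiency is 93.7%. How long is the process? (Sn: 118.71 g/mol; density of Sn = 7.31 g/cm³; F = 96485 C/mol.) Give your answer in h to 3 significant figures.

Plated area = 2 × 17.9 × 6.18 = 221.2 cm²
Volume = 221.2 × 24.1×10⁻⁴ cm = 0.5331 cm³
m(Sn) = 0.5331 × 7.31 = 3.897 g
n(Sn) = 3.897 / 118.71 = 0.03283 mol; n(e⁻) = 2 × 0.03283 = 0.06566 mol
Q = 0.06566 × 96485 / 0.937 = 6761 C
t = 6761 / 17.9 = 377.7 s = 0.105 h

0.105 h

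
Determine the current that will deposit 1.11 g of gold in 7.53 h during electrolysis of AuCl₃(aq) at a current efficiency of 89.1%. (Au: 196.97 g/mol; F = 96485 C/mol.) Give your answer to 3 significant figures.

n(Au) = 1.11 / 196.97 = 0.005635 mol
Au³⁺ + 3e⁻ → Au, so n(e⁻) = 3 × 0.005635 = 0.01691 mol
Q = 0.01691 × 96485 / 0.891 = 1831 C
I = Q / t = 1831 / 27108 s = 0.0675 A

0.0675 A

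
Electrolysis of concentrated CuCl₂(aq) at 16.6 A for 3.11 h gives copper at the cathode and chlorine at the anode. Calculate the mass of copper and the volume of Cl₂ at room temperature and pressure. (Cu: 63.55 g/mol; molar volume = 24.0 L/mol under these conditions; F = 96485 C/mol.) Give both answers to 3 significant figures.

Q = 16.6 × 11196 = 1.859×10^5 C; n(e⁻) = 1.859×10^5 / 96485 = 1.927 mol
Cathode: Cu²⁺ + 2e⁻ → Cu → n(Cu) = 1.927/2 = 0.9635 mol → 61.2 g
Anode: 2Cl⁻ → Cl₂ + 2e⁻ → n(Cl₂) = 1.927/2 = 0.9635 mol → 23.1 L

61.2 g Cu; 23.1 L Cl₂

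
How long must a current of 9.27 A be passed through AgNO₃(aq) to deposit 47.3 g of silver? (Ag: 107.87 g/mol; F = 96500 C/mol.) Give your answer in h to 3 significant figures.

1.27 h

n(Ag) = 47.3 / 107.87 = 0.4385 mol
Ag⁺ + e⁻ → Ag, so n(e⁻) = 0.4385 mol
Q = 0.4385 × 96500 = 42320 C
t = Q / I = 42320 / 9.27 = 4565 s = 1.27 h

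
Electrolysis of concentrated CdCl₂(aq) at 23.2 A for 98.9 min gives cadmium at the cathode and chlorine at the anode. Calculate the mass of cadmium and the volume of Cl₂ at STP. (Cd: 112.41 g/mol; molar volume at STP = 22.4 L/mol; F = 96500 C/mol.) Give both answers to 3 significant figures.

Q = 23.2 × 5934 = 1.377×10^5 C; n(e⁻) = 1.377×10^5 / 96500 = 1.427 mol
Cathode: Cd²⁺ + 2e⁻ → Cd → n(Cd) = 1.427/2 = 0.7135 mol → 80.2 g
Anode: 2Cl⁻ → Cl₂ + 2e⁻ → n(Cl₂) = 1.427/2 = 0.7135 mol → 16.0 L

80.2 g Cd; 16.0 L Cl₂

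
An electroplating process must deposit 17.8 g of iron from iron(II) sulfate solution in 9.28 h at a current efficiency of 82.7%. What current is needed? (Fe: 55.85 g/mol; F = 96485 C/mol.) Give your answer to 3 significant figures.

2.23 A

n(Fe) = 17.8 / 55.85 = 0.3187 mol
Fe²⁺ + 2e⁻ → Fe, so n(e⁻) = 2 × 0.3187 = 0.6374 mol
Q = 0.6374 × 96485 / 0.827 = 74360 C
I = Q / t = 74360 / 33408 s = 2.23 A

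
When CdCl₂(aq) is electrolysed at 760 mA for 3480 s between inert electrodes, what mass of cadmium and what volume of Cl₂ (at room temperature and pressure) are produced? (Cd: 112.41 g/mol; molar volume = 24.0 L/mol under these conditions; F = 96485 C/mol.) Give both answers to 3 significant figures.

Q = 0.760 × 3480 = 2645 C; n(e⁻) = 2645 / 96485 = 0.02741 mol
Cathode: Cd²⁺ + 2e⁻ → Cd → n(Cd) = 0.02741/2 = 0.01371 mol → 1.54 g
Anode: 2Cl⁻ → Cl₂ + 2e⁻ → n(Cl₂) = 0.02741/2 = 0.01371 mol → 0.329 L

1.54 g Cd; 0.329 L Cl₂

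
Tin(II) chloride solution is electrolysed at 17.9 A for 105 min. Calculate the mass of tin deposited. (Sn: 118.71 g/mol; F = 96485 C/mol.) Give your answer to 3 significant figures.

69.4 g

Q = 17.9 A × 6300 s = 1.128×10^5 C
n(e⁻) = 1.128×10^5 / 96485 = 1.169 mol
Sn²⁺ + 2e⁻ → Sn, so n(Sn) = 1.169 / 2 = 0.5845 mol
m = 0.5845 × 118.71 = 69.4 g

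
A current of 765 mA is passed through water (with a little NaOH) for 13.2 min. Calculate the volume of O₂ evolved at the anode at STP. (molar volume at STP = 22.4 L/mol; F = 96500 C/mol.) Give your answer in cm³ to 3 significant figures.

35.2 cm³

Charge passed = 0.765 × 792 = 605.9 C
Moles of electrons = 605.9 / 96500 = 0.006279 mol
2H₂O → O₂ + 4H⁺ + 4e⁻, so n(O₂) = 0.006279 / 4 = 0.001570 mol
V = 0.001570 × 22.4 = 0.03517 L
= 35.2 cm³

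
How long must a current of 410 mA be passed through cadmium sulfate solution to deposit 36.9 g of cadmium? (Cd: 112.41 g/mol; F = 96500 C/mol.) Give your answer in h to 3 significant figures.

n(Cd) = 36.9 / 112.41 = 0.3283 mol
Cd²⁺ + 2e⁻ → Cd, so n(e⁻) = 2 × 0.3283 = 0.6566 mol
Q = 0.6566 × 96500 = 63360 C
t = Q / I = 63360 / 0.410 = 1.545×10^5 s = 42.9 h

42.9 h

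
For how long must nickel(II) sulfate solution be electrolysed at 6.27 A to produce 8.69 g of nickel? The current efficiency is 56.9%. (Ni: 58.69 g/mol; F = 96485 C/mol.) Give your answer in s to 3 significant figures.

8010 s

n(Ni) = 8.69 / 58.69 = 0.1481 mol
Ni²⁺ + 2e⁻ → Ni, so n(e⁻) = 2 × 0.1481 = 0.2962 mol
Q = 0.2962 × 96485 / 0.569 = 50230 C
t = Q / I = 50230 / 6.27 = 8011 s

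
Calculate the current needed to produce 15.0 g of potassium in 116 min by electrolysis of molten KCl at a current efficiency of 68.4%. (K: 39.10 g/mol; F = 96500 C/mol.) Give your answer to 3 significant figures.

n(K) = 15.0 / 39.10 = 0.3836 mol
K⁺ + e⁻ → K, so n(e⁻) = 0.3836 mol
Q = 0.3836 × 96500 / 0.684 = 54120 C
I = Q / t = 54120 / 6960 s = 7.78 A

7.78 A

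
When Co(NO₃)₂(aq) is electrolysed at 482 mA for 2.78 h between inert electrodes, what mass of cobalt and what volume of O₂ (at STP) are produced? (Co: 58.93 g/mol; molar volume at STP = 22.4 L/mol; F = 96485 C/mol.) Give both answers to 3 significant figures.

Q = 0.482 × 10008 = 4824 C; n(e⁻) = 4824 / 96485 = 0.05000 mol
Cathode: Co²⁺ + 2e⁻ → Co → n(Co) = 0.05000/2 = 0.02500 mol → 1.47 g
Anode: 2H₂O → O₂ + 4H⁺ + 4e⁻ → n(O₂) = 0.05000/4 = 0.01250 mol → 0.280 L

1.47 g Co; 0.280 L O₂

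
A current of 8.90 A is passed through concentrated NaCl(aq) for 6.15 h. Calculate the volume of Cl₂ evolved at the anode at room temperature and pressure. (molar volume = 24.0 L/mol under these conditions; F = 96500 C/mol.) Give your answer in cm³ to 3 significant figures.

24500 cm³

Q = 8.90 A × 22140 s = 1.970×10^5 C
n(e⁻) = 1.970×10^5 / 96500 = 2.041 mol
2Cl⁻ → Cl₂ + 2e⁻, so n(Cl₂) = 2.041 / 2 = 1.021 mol
V = 1.021 × 24.0 = 24.50 L
= 24500 cm³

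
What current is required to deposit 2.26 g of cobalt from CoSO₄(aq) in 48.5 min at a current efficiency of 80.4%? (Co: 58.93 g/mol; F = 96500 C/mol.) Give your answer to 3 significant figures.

3.16 A

n(Co) = 2.26 / 58.93 = 0.03835 mol
Co²⁺ + 2e⁻ → Co, so n(e⁻) = 2 × 0.03835 = 0.07670 mol
Q = 0.07670 × 96500 / 0.804 = 9206 C
I = Q / t = 9206 / 2910 s = 3.16 A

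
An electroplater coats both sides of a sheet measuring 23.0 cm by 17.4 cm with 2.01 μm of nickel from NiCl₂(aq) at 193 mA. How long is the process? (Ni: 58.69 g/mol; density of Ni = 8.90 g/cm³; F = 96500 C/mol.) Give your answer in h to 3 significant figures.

6.78 h

Plated area = 2 × 23.0 × 17.4 = 800.4 cm²
Volume = 800.4 × 2.01×10⁻⁴ cm = 0.1609 cm³
m(Ni) = 0.1609 × 8.90 = 1.432 g
n(Ni) = 1.432 / 58.69 = 0.02440 mol; n(e⁻) = 2 × 0.02440 = 0.04880 mol
Q = 0.04880 × 96500 = 4709 C
t = 4709 / 0.193 = 24400 s = 6.78 h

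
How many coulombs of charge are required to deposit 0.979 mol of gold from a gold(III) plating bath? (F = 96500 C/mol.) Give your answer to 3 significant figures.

2.83×10^5 C

Au³⁺ + 3e⁻ → Au, so n(e⁻) = 3 × 0.979 = 2.937 mol
Q = 2.937 × 96500 = 2.834×10^5 C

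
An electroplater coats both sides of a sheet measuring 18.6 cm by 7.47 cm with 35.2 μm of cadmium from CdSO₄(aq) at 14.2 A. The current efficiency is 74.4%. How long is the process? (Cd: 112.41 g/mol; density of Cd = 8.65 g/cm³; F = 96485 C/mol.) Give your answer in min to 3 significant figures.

Plated area = 2 × 18.6 × 7.47 = 277.9 cm²
Volume = 277.9 × 35.2×10⁻⁴ cm = 0.9782 cm³
m(Cd) = 0.9782 × 8.65 = 8.461 g
n(Cd) = 8.461 / 112.41 = 0.07527 mol; n(e⁻) = 2 × 0.07527 = 0.1505 mol
Q = 0.1505 × 96485 / 0.744 = 19520 C
t = 19520 / 14.2 = 1375 s = 22.9 min

22.9 min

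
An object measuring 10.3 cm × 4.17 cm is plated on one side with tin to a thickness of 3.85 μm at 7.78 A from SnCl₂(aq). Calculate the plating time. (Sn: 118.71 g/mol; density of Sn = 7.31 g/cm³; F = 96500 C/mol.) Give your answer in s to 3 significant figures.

25.3 s

Plated area = 10.3 × 4.17 = 42.95 cm²
Volume = 42.95 × 3.85×10⁻⁴ cm = 0.01654 cm³
m(Sn) = 0.01654 × 7.31 = 0.1209 g
n(Sn) = 0.1209 / 118.71 = 0.001018 mol; n(e⁻) = 2 × 0.001018 = 0.002036 mol
Q = 0.002036 × 96500 = 196.5 C
t = 196.5 / 7.78 = 25.26 s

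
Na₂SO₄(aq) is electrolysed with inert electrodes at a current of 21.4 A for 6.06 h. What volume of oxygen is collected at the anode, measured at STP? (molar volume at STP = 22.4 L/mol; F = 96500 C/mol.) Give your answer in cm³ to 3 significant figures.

Charge passed = 21.4 × 21816 = 4.669×10^5 C
n(e⁻) = 4.669×10^5 / 96500 = 4.838 mol
2H₂O → O₂ + 4H⁺ + 4e⁻, so n(O₂) = 4.838 / 4 = 1.210 mol
V = 1.210 × 22.4 = 27.10 L
= 27100 cm³

27100 cm³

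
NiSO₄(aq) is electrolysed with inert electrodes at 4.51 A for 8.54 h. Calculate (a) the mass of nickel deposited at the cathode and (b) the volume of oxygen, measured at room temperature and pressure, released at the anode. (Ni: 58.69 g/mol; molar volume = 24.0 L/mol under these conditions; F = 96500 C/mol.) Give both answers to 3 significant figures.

42.2 g Ni; 8.62 L O₂

Q = 4.51 × 30744 = 1.387×10^5 C; n(e⁻) = 1.387×10^5 / 96500 = 1.437 mol
Cathode: Ni²⁺ + 2e⁻ → Ni → n(Ni) = 1.437/2 = 0.7185 mol → 42.2 g
Anode: 2H₂O → O₂ + 4H⁺ + 4e⁻ → n(O₂) = 1.437/4 = 0.3593 mol → 8.62 L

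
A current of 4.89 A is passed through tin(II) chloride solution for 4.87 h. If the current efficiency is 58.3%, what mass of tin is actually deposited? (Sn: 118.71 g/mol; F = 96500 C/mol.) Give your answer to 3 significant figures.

30.7 g

Q = 4.89 × 17532 = 85730 C
n(e⁻) = 85730 / 96500 = 0.8884 mol
Sn²⁺ + 2e⁻ → Sn, so theoretical m(Sn) = 0.4442 × 118.71 = 52.73 g
Actual mass = 58.3% × 52.73 = 30.7 g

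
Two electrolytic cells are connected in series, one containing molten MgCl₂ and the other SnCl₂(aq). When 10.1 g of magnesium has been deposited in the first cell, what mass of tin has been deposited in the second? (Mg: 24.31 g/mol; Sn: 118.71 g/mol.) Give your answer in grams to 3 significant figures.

49.3 g

n(Mg) = 10.1 / 24.31 = 0.4155 mol
Mg²⁺ + 2e⁻ → Mg, so n(e⁻) = 2 × 0.4155 = 0.8310 mol
In series, the same 0.8310 mol of electrons flows through the second cell.
Sn²⁺ + 2e⁻ → Sn, so n(Sn) = 0.8310 / 2 = 0.4155 mol
m(Sn) = 0.4155 × 118.71 = 49.3 g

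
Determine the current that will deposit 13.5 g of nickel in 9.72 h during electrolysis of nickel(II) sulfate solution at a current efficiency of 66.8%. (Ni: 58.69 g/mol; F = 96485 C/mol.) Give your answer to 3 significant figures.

n(Ni) = 13.5 / 58.69 = 0.2300 mol
Ni²⁺ + 2e⁻ → Ni, so n(e⁻) = 2 × 0.2300 = 0.4600 mol
Q = 0.4600 × 96485 / 0.668 = 66440 C
I = Q / t = 66440 / 34992 s = 1.90 A

1.90 A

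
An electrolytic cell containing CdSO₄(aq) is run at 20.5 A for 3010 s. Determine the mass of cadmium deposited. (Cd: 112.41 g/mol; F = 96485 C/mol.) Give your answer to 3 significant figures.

Q = 20.5 A × 3010 s = 61710 C
Moles of electrons = 61710 / 96485 = 0.6396 mol
Cd²⁺ + 2e⁻ → Cd, so n(Cd) = 0.6396 / 2 = 0.3198 mol
m = 0.3198 × 112.41 = 35.9 g

35.9 g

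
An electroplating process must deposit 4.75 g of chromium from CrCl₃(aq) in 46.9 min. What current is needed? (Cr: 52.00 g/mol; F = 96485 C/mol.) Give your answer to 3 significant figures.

n(Cr) = 4.75 / 52.00 = 0.09135 mol
Cr³⁺ + 3e⁻ → Cr, so n(e⁻) = 3 × 0.09135 = 0.2741 mol
Q = 0.2741 × 96485 = 26450 C
I = Q / t = 26450 / 2814 s = 9.40 A

9.40 A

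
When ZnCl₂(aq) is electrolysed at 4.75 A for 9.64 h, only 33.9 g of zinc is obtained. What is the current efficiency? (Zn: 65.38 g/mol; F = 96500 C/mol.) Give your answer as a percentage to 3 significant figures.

Q = 4.75 × 34704 = 1.648×10^5 C
n(e⁻) = 1.648×10^5 / 96500 = 1.708 mol
Zn²⁺ + 2e⁻ → Zn, so theoretical n(Zn) = 0.8540 mol → 55.83 g
Efficiency = 33.9 / 55.83 = 0.6072 = 60.7%

60.7%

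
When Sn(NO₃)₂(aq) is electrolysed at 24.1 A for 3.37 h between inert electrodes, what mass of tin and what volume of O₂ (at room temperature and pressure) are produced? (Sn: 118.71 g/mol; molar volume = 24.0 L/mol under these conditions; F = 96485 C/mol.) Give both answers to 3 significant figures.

180 g Sn; 18.2 L O₂

Q = 24.1 × 12132 = 2.924×10^5 C; n(e⁻) = 2.924×10^5 / 96485 = 3.031 mol
Cathode: Sn²⁺ + 2e⁻ → Sn → n(Sn) = 3.031/2 = 1.516 mol → 180 g
Anode: 2H₂O → O₂ + 4H⁺ + 4e⁻ → n(O₂) = 3.031/4 = 0.7578 mol → 18.2 L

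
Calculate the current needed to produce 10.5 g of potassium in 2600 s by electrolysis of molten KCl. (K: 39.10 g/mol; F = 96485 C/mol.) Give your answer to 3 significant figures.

9.97 A

n(K) = 10.5 / 39.10 = 0.2685 mol
K⁺ + e⁻ → K, so n(e⁻) = 0.2685 mol
Q = 0.2685 × 96485 = 25910 C
I = Q / t = 25910 / 2600 s = 9.97 A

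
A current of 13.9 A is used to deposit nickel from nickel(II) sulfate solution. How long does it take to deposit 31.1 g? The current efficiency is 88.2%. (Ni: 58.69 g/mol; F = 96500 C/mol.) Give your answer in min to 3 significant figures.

n(Ni) = 31.1 / 58.69 = 0.5299 mol
Ni²⁺ + 2e⁻ → Ni, so n(e⁻) = 2 × 0.5299 = 1.060 mol
Q = 1.060 × 96500 / 0.882 = 1.160×10^5 C
t = Q / I = 1.160×10^5 / 13.9 = 8345 s = 139 min

139 min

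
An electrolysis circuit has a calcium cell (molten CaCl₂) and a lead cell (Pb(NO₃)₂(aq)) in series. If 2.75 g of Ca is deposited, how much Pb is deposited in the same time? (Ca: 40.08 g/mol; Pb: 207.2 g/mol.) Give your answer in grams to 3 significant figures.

14.2 g

n(Ca) = 2.75 / 40.08 = 0.06861 mol
Ca²⁺ + 2e⁻ → Ca, so n(e⁻) = 2 × 0.06861 = 0.1372 mol
In series, the same 0.1372 mol of electrons flows through the second cell.
Pb²⁺ + 2e⁻ → Pb, so n(Pb) = 0.1372 / 2 = 0.06860 mol
m(Pb) = 0.06860 × 207.2 = 14.2 g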